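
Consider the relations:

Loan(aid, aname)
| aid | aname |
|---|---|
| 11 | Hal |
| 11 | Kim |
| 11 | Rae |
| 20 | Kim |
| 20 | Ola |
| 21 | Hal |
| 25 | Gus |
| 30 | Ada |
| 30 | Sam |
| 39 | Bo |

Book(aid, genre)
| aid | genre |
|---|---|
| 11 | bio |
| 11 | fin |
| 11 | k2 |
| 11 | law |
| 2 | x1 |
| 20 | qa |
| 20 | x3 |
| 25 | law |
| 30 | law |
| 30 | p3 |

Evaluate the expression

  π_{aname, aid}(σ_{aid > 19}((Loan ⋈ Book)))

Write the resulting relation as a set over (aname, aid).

{(Ada, 30), (Gus, 25), (Kim, 20), (Ola, 20), (Sam, 30)}

Natural join on aid: {(11, Hal, bio), (11, Hal, fin), (11, Hal, k2), (11, Hal, law), (11, Kim, bio), (11, Kim, fin), (11, Kim, k2), (11, Kim, law), (11, Rae, bio), (11, Rae, fin), (11, Rae, k2), (11, Rae, law), (20, Kim, qa), (20, Kim, x3), (20, Ola, qa), (20, Ola, x3), (25, Gus, law), (30, Ada, law), (30, Ada, p3), (30, Sam, law), (30, Sam, p3)}
Selection aid > 19: {(20, Kim, qa), (20, Kim, x3), (20, Ola, qa), (20, Ola, x3), (25, Gus, law), (30, Ada, law), (30, Ada, p3), (30, Sam, law), (30, Sam, p3)}
π_{aname, aid} gives {(Ada, 30), (Gus, 25), (Kim, 20), (Ola, 20), (Sam, 30)} (4 duplicate(s) eliminated).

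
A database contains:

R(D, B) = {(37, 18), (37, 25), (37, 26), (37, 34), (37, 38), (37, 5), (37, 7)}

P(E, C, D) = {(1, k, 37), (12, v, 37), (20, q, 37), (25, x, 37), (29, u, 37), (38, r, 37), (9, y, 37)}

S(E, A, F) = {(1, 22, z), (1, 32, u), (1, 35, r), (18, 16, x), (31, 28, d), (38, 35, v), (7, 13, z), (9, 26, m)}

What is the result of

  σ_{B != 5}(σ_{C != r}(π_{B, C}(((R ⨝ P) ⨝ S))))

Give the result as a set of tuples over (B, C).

{(18, k), (18, y), (25, k), (25, y), (26, k), (26, y), (34, k), (34, y), (38, k), (38, y), (7, k), (7, y)}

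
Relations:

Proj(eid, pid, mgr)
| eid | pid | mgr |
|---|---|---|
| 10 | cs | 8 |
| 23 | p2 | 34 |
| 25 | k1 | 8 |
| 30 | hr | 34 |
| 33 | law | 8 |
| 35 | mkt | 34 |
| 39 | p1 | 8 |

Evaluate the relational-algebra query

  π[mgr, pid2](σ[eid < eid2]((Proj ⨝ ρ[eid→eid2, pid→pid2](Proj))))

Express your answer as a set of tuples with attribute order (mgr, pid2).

{(34, hr), (34, mkt), (8, k1), (8, law), (8, p1)}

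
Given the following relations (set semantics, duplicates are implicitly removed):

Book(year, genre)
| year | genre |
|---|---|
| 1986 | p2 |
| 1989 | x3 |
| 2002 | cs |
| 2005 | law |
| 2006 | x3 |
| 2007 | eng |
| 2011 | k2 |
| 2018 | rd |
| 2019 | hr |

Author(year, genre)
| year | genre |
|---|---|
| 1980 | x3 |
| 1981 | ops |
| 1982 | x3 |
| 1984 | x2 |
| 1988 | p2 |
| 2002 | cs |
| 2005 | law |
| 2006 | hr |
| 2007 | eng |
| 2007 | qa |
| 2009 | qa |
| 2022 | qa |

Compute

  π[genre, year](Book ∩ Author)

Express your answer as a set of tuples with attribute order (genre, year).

Taking the intersection: {(2002, cs), (2005, law), (2007, eng)}
π[genre, year]: project onto (genre, year) → {(cs, 2002), (eng, 2007), (law, 2005)}

{(cs, 2002), (eng, 2007), (law, 2005)}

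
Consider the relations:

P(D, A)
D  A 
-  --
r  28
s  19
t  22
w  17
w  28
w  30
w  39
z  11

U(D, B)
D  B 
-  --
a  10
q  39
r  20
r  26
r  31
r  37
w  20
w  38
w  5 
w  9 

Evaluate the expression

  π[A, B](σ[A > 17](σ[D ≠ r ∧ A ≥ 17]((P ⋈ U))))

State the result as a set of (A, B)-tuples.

{(28, 20), (28, 38), (28, 5), (28, 9), (30, 20), (30, 38), (30, 5), (30, 9), (39, 20), (39, 38), (39, 5), (39, 9)}

Joining P and U on D yields {(r, 28, 20), (r, 28, 26), (r, 28, 31), (r, 28, 37), (w, 17, 20), (w, 17, 38), (w, 17, 5), (w, 17, 9), (w, 28, 20), (w, 28, 38), (w, 28, 5), (w, 28, 9), (w, 30, 20), (w, 30, 38), (w, 30, 5), (w, 30, 9), (w, 39, 20), (w, 39, 38), (w, 39, 5), (w, 39, 9)}.
Filtering on D ≠ r ∧ A ≥ 17 leaves {(w, 17, 20), (w, 17, 38), (w, 17, 5), (w, 17, 9), (w, 28, 20), (w, 28, 38), (w, 28, 5), (w, 28, 9), (w, 30, 20), (w, 30, 38), (w, 30, 5), (w, 30, 9), (w, 39, 20), (w, 39, 38), (w, 39, 5), (w, 39, 9)}.
Filtering on A > 17 leaves {(w, 28, 20), (w, 28, 38), (w, 28, 5), (w, 28, 9), (w, 30, 20), (w, 30, 38), (w, 30, 5), (w, 30, 9), (w, 39, 20), (w, 39, 38), (w, 39, 5), (w, 39, 9)}.
π_{A, B} gives {(28, 20), (28, 38), (28, 5), (28, 9), (30, 20), (30, 38), (30, 5), (30, 9), (39, 20), (39, 38), (39, 5), (39, 9)}.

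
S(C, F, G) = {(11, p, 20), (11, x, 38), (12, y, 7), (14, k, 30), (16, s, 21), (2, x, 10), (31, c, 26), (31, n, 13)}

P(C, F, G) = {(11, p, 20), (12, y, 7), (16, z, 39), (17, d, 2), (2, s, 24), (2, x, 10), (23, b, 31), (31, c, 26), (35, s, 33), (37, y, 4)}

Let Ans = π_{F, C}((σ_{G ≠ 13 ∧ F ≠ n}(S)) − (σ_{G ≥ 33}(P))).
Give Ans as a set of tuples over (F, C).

{(c, 31), (k, 14), (p, 11), (s, 16), (x, 11), (x, 2), (y, 12)}

σ[G ≠ 13 ∧ F ≠ n]: keep tuples satisfying G ≠ 13 ∧ F ≠ n → {(11, p, 20), (11, x, 38), (12, y, 7), (14, k, 30), (16, s, 21), (2, x, 10), (31, c, 26)}
σ[G ≥ 33]: keep tuples satisfying G ≥ 33 → {(16, z, 39), (35, s, 33)}
Set difference of the two operands is {(11, p, 20), (11, x, 38), (12, y, 7), (14, k, 30), (16, s, 21), (2, x, 10), (31, c, 26)}.
π_{F, C} gives {(c, 31), (k, 14), (p, 11), (s, 16), (x, 11), (x, 2), (y, 12)}.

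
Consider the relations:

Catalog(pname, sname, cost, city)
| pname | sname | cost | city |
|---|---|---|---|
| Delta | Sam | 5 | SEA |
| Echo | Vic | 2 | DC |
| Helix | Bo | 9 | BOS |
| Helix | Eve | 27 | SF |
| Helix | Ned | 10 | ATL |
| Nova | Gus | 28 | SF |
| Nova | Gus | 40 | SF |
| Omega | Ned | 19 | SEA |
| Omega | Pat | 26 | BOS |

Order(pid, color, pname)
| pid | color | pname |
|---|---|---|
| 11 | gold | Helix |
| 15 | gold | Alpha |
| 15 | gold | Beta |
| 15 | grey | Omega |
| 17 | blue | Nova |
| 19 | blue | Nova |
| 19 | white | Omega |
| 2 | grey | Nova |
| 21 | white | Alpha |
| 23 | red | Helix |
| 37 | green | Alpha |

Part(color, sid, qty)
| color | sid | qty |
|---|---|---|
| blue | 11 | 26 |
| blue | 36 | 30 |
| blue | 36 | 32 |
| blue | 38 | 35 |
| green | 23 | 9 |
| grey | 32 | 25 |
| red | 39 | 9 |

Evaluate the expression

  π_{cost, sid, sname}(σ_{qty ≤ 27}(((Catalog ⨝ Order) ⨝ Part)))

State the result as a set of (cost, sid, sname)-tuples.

Catalog ⋈ Order (natural join on pname): {(Helix, Bo, 9, BOS, 11, gold), (Helix, Bo, 9, BOS, 23, red), (Helix, Eve, 27, SF, 11, gold), (Helix, Eve, 27, SF, 23, red), (Helix, Ned, 10, ATL, 11, gold), (Helix, Ned, 10, ATL, 23, red), (Nova, Gus, 28, SF, 17, blue), (Nova, Gus, 28, SF, 19, blue), (Nova, Gus, 28, SF, 2, grey), (Nova, Gus, 40, SF, 17, blue), (Nova, Gus, 40, SF, 19, blue), (Nova, Gus, 40, SF, 2, grey), (Omega, Ned, 19, SEA, 15, grey), (Omega, Ned, 19, SEA, 19, white), (Omega, Pat, 26, BOS, 15, grey), (Omega, Pat, 26, BOS, 19, white)}
(Catalog ⨝ Order) ⋈ Part (natural join on color): {(Helix, Bo, 9, BOS, 23, red, 39, 9), (Helix, Eve, 27, SF, 23, red, 39, 9), (Helix, Ned, 10, ATL, 23, red, 39, 9), (Nova, Gus, 28, SF, 17, blue, 11, 26), (Nova, Gus, 28, SF, 17, blue, 36, 30), (Nova, Gus, 28, SF, 17, blue, 36, 32), (Nova, Gus, 28, SF, 17, blue, 38, 35), (Nova, Gus, 28, SF, 19, blue, 11, 26), (Nova, Gus, 28, SF, 19, blue, 36, 30), (Nova, Gus, 28, SF, 19, blue, 36, 32), (Nova, Gus, 28, SF, 19, blue, 38, 35), (Nova, Gus, 28, SF, 2, grey, 32, 25), (Nova, Gus, 40, SF, 17, blue, 11, 26), (Nova, Gus, 40, SF, 17, blue, 36, 30), (Nova, Gus, 40, SF, 17, blue, 36, 32), (Nova, Gus, 40, SF, 17, blue, 38, 35), (Nova, Gus, 40, SF, 19, blue, 11, 26), (Nova, Gus, 40, SF, 19, blue, 36, 30), (Nova, Gus, 40, SF, 19, blue, 36, 32), (Nova, Gus, 40, SF, 19, blue, 38, 35), (Nova, Gus, 40, SF, 2, grey, 32, 25), (Omega, Ned, 19, SEA, 15, grey, 32, 25), (Omega, Pat, 26, BOS, 15, grey, 32, 25)}
Filtering on qty ≤ 27 leaves {(Helix, Bo, 9, BOS, 23, red, 39, 9), (Helix, Eve, 27, SF, 23, red, 39, 9), (Helix, Ned, 10, ATL, 23, red, 39, 9), (Nova, Gus, 28, SF, 17, blue, 11, 26), (Nova, Gus, 28, SF, 19, blue, 11, 26), (Nova, Gus, 28, SF, 2, grey, 32, 25), (Nova, Gus, 40, SF, 17, blue, 11, 26), (Nova, Gus, 40, SF, 19, blue, 11, 26), (Nova, Gus, 40, SF, 2, grey, 32, 25), (Omega, Ned, 19, SEA, 15, grey, 32, 25), (Omega, Pat, 26, BOS, 15, grey, 32, 25)}.
Keep only column(s) cost, sid, sname (2 duplicate(s) eliminated): {(10, 39, Ned), (19, 32, Ned), (26, 32, Pat), (27, 39, Eve), (28, 11, Gus), (28, 32, Gus), (40, 11, Gus), (40, 32, Gus), (9, 39, Bo)}

{(10, 39, Ned), (19, 32, Ned), (26, 32, Pat), (27, 39, Eve), (28, 11, Gus), (28, 32, Gus), (40, 11, Gus), (40, 32, Gus), (9, 39, Bo)}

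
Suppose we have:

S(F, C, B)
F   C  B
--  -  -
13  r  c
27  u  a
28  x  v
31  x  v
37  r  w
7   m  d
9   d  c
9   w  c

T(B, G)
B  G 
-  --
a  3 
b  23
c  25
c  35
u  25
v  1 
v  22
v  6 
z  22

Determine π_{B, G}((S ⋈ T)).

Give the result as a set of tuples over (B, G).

{(a, 3), (c, 25), (c, 35), (v, 1), (v, 22), (v, 6)}

S ⋈ T (natural join on B): {(13, r, c, 25), (13, r, c, 35), (27, u, a, 3), (28, x, v, 1), (28, x, v, 22), (28, x, v, 6), (31, x, v, 1), (31, x, v, 22), (31, x, v, 6), (9, d, c, 25), (9, d, c, 35), (9, w, c, 25), (9, w, c, 35)}
π[B, G]: project onto (B, G) (7 duplicate(s) eliminated) → {(a, 3), (c, 25), (c, 35), (v, 1), (v, 22), (v, 6)}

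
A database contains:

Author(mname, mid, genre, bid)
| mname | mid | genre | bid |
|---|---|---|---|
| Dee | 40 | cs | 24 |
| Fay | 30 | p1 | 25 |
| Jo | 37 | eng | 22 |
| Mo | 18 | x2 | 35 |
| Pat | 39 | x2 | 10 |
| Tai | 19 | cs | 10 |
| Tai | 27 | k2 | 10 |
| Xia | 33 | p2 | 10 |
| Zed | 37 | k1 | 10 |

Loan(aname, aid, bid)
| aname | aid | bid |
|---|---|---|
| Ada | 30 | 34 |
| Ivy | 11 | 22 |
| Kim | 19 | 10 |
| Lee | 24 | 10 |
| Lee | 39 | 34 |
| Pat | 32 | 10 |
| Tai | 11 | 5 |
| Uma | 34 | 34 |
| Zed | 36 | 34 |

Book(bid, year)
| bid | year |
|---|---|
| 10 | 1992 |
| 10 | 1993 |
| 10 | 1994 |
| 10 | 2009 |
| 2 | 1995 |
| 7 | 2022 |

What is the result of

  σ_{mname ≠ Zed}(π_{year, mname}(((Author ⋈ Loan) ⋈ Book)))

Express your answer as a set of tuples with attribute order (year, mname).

Joining Author and Loan on bid yields {(Jo, 37, eng, 22, Ivy, 11), (Pat, 39, x2, 10, Kim, 19), (Pat, 39, x2, 10, Lee, 24), (Pat, 39, x2, 10, Pat, 32), (Tai, 19, cs, 10, Kim, 19), (Tai, 19, cs, 10, Lee, 24), (Tai, 19, cs, 10, Pat, 32), (Tai, 27, k2, 10, Kim, 19), (Tai, 27, k2, 10, Lee, 24), (Tai, 27, k2, 10, Pat, 32), (Xia, 33, p2, 10, Kim, 19), (Xia, 33, p2, 10, Lee, 24), (Xia, 33, p2, 10, Pat, 32), (Zed, 37, k1, 10, Kim, 19), (Zed, 37, k1, 10, Lee, 24), (Zed, 37, k1, 10, Pat, 32)}.
Joining (Author ⋈ Loan) and Book on bid yields {(Pat, 39, x2, 10, Kim, 19, 1992), (Pat, 39, x2, 10, Kim, 19, 1993), (Pat, 39, x2, 10, Kim, 19, 1994), (Pat, 39, x2, 10, Kim, 19, 2009), (Pat, 39, x2, 10, Lee, 24, 1992), (Pat, 39, x2, 10, Lee, 24, 1993), (Pat, 39, x2, 10, Lee, 24, 1994), (Pat, 39, x2, 10, Lee, 24, 2009), (Pat, 39, x2, 10, Pat, 32, 1992), (Pat, 39, x2, 10, Pat, 32, 1993), (Pat, 39, x2, 10, Pat, 32, 1994), (Pat, 39, x2, 10, Pat, 32, 2009), (Tai, 19, cs, 10, Kim, 19, 1992), (Tai, 19, cs, 10, Kim, 19, 1993), (Tai, 19, cs, 10, Kim, 19, 1994), (Tai, 19, cs, 10, Kim, 19, 2009), (Tai, 19, cs, 10, Lee, 24, 1992), (Tai, 19, cs, 10, Lee, 24, 1993), (Tai, 19, cs, 10, Lee, 24, 1994), (Tai, 19, cs, 10, Lee, 24, 2009), (Tai, 19, cs, 10, Pat, 32, 1992), (Tai, 19, cs, 10, Pat, 32, 1993), (Tai, 19, cs, 10, Pat, 32, 1994), (Tai, 19, cs, 10, Pat, 32, 2009), (Tai, 27, k2, 10, Kim, 19, 1992), (Tai, 27, k2, 10, Kim, 19, 1993), (Tai, 27, k2, 10, Kim, 19, 1994), (Tai, 27, k2, 10, Kim, 19, 2009), (Tai, 27, k2, 10, Lee, 24, 1992), (Tai, 27, k2, 10, Lee, 24, 1993), (Tai, 27, k2, 10, Lee, 24, 1994), (Tai, 27, k2, 10, Lee, 24, 2009), (Tai, 27, k2, 10, Pat, 32, 1992), (Tai, 27, k2, 10, Pat, 32, 1993), (Tai, 27, k2, 10, Pat, 32, 1994), (Tai, 27, k2, 10, Pat, 32, 2009), (Xia, 33, p2, 10, Kim, 19, 1992), (Xia, 33, p2, 10, Kim, 19, 1993), (Xia, 33, p2, 10, Kim, 19, 1994), (Xia, 33, p2, 10, Kim, 19, 2009), (Xia, 33, p2, 10, Lee, 24, 1992), (Xia, 33, p2, 10, Lee, 24, 1993), (Xia, 33, p2, 10, Lee, 24, 1994), (Xia, 33, p2, 10, Lee, 24, 2009), (Xia, 33, p2, 10, Pat, 32, 1992), (Xia, 33, p2, 10, Pat, 32, 1993), (Xia, 33, p2, 10, Pat, 32, 1994), (Xia, 33, p2, 10, Pat, 32, 2009), (Zed, 37, k1, 10, Kim, 19, 1992), (Zed, 37, k1, 10, Kim, 19, 1993), (Zed, 37, k1, 10, Kim, 19, 1994), (Zed, 37, k1, 10, Kim, 19, 2009), (Zed, 37, k1, 10, Lee, 24, 1992), (Zed, 37, k1, 10, Lee, 24, 1993), (Zed, 37, k1, 10, Lee, 24, 1994), (Zed, 37, k1, 10, Lee, 24, 2009), (Zed, 37, k1, 10, Pat, 32, 1992), (Zed, 37, k1, 10, Pat, 32, 1993), (Zed, 37, k1, 10, Pat, 32, 1994), (Zed, 37, k1, 10, Pat, 32, 2009)}.
Keep only column(s) year, mname (44 duplicate(s) eliminated): {(1992, Pat), (1992, Tai), (1992, Xia), (1992, Zed), (1993, Pat), (1993, Tai), (1993, Xia), (1993, Zed), (1994, Pat), (1994, Tai), (1994, Xia), (1994, Zed), (2009, Pat), (2009, Tai), (2009, Xia), (2009, Zed)}
Selection mname ≠ Zed: {(1992, Pat), (1992, Tai), (1992, Xia), (1993, Pat), (1993, Tai), (1993, Xia), (1994, Pat), (1994, Tai), (1994, Xia), (2009, Pat), (2009, Tai), (2009, Xia)}

{(1992, Pat), (1992, Tai), (1992, Xia), (1993, Pat), (1993, Tai), (1993, Xia), (1994, Pat), (1994, Tai), (1994, Xia), (2009, Pat), (2009, Tai), (2009, Xia)}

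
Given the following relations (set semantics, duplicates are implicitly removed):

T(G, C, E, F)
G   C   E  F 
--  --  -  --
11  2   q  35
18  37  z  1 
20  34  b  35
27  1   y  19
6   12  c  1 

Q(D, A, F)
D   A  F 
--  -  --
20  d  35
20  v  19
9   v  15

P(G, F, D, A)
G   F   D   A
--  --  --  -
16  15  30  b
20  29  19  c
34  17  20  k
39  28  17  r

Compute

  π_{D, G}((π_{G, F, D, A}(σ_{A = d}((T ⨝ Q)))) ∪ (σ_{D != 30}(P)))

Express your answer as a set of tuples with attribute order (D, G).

Joining T and Q on F yields {(11, 2, q, 35, 20, d), (20, 34, b, 35, 20, d), (27, 1, y, 19, 20, v)}.
Filtering on A = d leaves {(11, 2, q, 35, 20, d), (20, 34, b, 35, 20, d)}.
π[G, F, D, A]: project onto (G, F, D, A) → {(11, 35, 20, d), (20, 35, 20, d)}
Filtering on D != 30 leaves {(20, 29, 19, c), (34, 17, 20, k), (39, 28, 17, r)}.
Taking the union: {(11, 35, 20, d), (20, 29, 19, c), (20, 35, 20, d), (34, 17, 20, k), (39, 28, 17, r)}
π[D, G]: project onto (D, G) → {(17, 39), (19, 20), (20, 11), (20, 20), (20, 34)}

{(17, 39), (19, 20), (20, 11), (20, 20), (20, 34)}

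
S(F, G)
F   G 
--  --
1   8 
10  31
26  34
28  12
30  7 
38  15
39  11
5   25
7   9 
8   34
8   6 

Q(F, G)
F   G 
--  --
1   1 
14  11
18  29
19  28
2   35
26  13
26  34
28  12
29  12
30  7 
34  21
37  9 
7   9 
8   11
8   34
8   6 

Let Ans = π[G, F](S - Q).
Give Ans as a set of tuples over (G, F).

{(11, 39), (15, 38), (25, 5), (31, 10), (8, 1)}

Difference: {(1, 8), (10, 31), (26, 34), (28, 12), (30, 7), (38, 15), (39, 11), (5, 25), (7, 9), (8, 34), (8, 6)} with {(1, 1), (14, 11), (18, 29), (19, 28), (2, 35), (26, 13), (26, 34), (28, 12), (29, 12), (30, 7), (34, 21), (37, 9), (7, 9), (8, 11), (8, 34), (8, 6)} → {(1, 8), (10, 31), (38, 15), (39, 11), (5, 25)}
Projecting to G, F: {(11, 39), (15, 38), (25, 5), (31, 10), (8, 1)}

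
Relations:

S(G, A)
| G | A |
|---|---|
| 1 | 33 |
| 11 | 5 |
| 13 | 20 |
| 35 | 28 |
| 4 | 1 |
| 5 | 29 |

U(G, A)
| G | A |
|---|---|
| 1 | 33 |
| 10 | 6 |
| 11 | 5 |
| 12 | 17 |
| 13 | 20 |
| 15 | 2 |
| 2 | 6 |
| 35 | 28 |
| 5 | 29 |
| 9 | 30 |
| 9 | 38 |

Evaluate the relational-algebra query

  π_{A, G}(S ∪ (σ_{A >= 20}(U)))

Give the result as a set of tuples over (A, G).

σ[A >= 20]: keep tuples satisfying A >= 20 → {(1, 33), (13, 20), (35, 28), (5, 29), (9, 30), (9, 38)}
Union: {(1, 33), (11, 5), (13, 20), (35, 28), (4, 1), (5, 29)} with {(1, 33), (13, 20), (35, 28), (5, 29), (9, 30), (9, 38)} → {(1, 33), (11, 5), (13, 20), (35, 28), (4, 1), (5, 29), (9, 30), (9, 38)}
π[A, G]: project onto (A, G) → {(1, 4), (20, 13), (28, 35), (29, 5), (30, 9), (33, 1), (38, 9), (5, 11)}

{(1, 4), (20, 13), (28, 35), (29, 5), (30, 9), (33, 1), (38, 9), (5, 11)}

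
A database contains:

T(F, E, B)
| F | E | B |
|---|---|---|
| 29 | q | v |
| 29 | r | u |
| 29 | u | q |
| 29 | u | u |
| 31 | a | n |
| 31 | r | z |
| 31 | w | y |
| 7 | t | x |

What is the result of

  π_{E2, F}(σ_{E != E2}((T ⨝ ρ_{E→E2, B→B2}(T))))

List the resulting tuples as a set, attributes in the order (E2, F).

ρ[E→E2, B→B2]: schema becomes (F, E2, B2); tuples unchanged.
Natural join on F: {(29, q, v, q, v), (29, q, v, r, u), (29, q, v, u, q), (29, q, v, u, u), (29, r, u, q, v), (29, r, u, r, u), (29, r, u, u, q), (29, r, u, u, u), (29, u, q, q, v), (29, u, q, r, u), (29, u, q, u, q), (29, u, q, u, u), (29, u, u, q, v), (29, u, u, r, u), (29, u, u, u, q), (29, u, u, u, u), (31, a, n, a, n), (31, a, n, r, z), (31, a, n, w, y), (31, r, z, a, n), (31, r, z, r, z), (31, r, z, w, y), (31, w, y, a, n), (31, w, y, r, z), (31, w, y, w, y), (7, t, x, t, x)}
Selection E != E2: {(29, q, v, r, u), (29, q, v, u, q), (29, q, v, u, u), (29, r, u, q, v), (29, r, u, u, q), (29, r, u, u, u), (29, u, q, q, v), (29, u, q, r, u), (29, u, u, q, v), (29, u, u, r, u), (31, a, n, r, z), (31, a, n, w, y), (31, r, z, a, n), (31, r, z, w, y), (31, w, y, a, n), (31, w, y, r, z)}
Projecting to E2, F (10 duplicate(s) eliminated): {(a, 31), (q, 29), (r, 29), (r, 31), (u, 29), (w, 31)}

{(a, 31), (q, 29), (r, 29), (r, 31), (u, 29), (w, 31)}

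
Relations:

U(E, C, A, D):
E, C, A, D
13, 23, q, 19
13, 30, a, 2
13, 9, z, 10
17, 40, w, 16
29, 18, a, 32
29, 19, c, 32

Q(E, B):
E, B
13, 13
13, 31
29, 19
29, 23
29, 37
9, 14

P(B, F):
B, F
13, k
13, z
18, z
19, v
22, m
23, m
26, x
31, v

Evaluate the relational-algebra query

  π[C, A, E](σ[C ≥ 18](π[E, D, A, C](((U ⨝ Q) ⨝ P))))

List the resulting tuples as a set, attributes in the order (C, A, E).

{(18, a, 29), (19, c, 29), (23, q, 13), (30, a, 13)}

U ⋈ Q (natural join on E): {(13, 23, q, 19, 13), (13, 23, q, 19, 31), (13, 30, a, 2, 13), (13, 30, a, 2, 31), (13, 9, z, 10, 13), (13, 9, z, 10, 31), (29, 18, a, 32, 19), (29, 18, a, 32, 23), (29, 18, a, 32, 37), (29, 19, c, 32, 19), (29, 19, c, 32, 23), (29, 19, c, 32, 37)}
(U ⨝ Q) ⋈ P (natural join on B): {(13, 23, q, 19, 13, k), (13, 23, q, 19, 13, z), (13, 23, q, 19, 31, v), (13, 30, a, 2, 13, k), (13, 30, a, 2, 13, z), (13, 30, a, 2, 31, v), (13, 9, z, 10, 13, k), (13, 9, z, 10, 13, z), (13, 9, z, 10, 31, v), (29, 18, a, 32, 19, v), (29, 18, a, 32, 23, m), (29, 19, c, 32, 19, v), (29, 19, c, 32, 23, m)}
Keep only column(s) E, D, A, C (8 duplicate(s) eliminated): {(13, 10, z, 9), (13, 19, q, 23), (13, 2, a, 30), (29, 32, a, 18), (29, 32, c, 19)}
Apply σ_{C ≥ 18}; surviving tuples: {(13, 19, q, 23), (13, 2, a, 30), (29, 32, a, 18), (29, 32, c, 19)}
Keep only column(s) C, A, E: {(18, a, 29), (19, c, 29), (23, q, 13), (30, a, 13)}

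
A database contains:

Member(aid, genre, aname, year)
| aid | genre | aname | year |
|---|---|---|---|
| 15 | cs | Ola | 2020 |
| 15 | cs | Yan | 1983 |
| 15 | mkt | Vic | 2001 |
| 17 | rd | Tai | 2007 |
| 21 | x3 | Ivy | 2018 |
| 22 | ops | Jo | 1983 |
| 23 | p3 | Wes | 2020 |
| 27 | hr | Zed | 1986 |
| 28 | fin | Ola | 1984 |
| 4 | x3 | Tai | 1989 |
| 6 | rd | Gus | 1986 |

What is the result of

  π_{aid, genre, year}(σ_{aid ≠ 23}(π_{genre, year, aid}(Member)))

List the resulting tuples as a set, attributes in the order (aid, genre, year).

{(15, cs, 1983), (15, cs, 2020), (15, mkt, 2001), (17, rd, 2007), (21, x3, 2018), (22, ops, 1983), (27, hr, 1986), (28, fin, 1984), (4, x3, 1989), (6, rd, 1986)}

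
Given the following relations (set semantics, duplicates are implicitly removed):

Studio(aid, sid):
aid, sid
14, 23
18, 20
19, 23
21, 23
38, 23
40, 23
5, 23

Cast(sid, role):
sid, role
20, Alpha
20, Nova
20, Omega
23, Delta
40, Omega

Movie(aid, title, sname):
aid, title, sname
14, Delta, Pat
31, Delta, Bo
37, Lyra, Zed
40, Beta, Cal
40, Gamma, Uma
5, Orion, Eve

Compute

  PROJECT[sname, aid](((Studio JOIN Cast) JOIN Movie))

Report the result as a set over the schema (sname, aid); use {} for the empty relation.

Natural join on sid: {(14, 23, Delta), (18, 20, Alpha), (18, 20, Nova), (18, 20, Omega), (19, 23, Delta), (21, 23, Delta), (38, 23, Delta), (40, 23, Delta), (5, 23, Delta)}
Natural join on aid: {(14, 23, Delta, Delta, Pat), (40, 23, Delta, Beta, Cal), (40, 23, Delta, Gamma, Uma), (5, 23, Delta, Orion, Eve)}
Projecting to sname, aid: {(Cal, 40), (Eve, 5), (Pat, 14), (Uma, 40)}

{(Cal, 40), (Eve, 5), (Pat, 14), (Uma, 40)}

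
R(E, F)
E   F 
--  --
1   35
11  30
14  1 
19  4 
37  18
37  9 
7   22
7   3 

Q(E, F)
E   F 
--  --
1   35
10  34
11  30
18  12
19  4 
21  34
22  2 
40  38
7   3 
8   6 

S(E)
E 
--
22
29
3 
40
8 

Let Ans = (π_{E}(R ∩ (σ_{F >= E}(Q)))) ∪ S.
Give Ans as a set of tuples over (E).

{1, 11, 22, 29, 3, 40, 8}

Filtering on F >= E leaves {(1, 35), (10, 34), (11, 30), (21, 34)}.
Set intersection of the two operands is {(1, 35), (11, 30)}.
Keep only column(s) E: {1, 11}
Set union of the two operands is {1, 11, 22, 29, 3, 40, 8}.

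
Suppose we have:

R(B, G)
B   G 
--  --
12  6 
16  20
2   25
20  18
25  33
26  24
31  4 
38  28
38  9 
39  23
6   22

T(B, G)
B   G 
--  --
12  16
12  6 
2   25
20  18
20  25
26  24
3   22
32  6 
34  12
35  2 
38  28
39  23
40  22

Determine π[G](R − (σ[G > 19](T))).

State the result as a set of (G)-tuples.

{18, 20, 22, 33, 4, 6, 9}

Selection G > 19: {(2, 25), (20, 25), (26, 24), (3, 22), (38, 28), (39, 23), (40, 22)}
Set difference of the two operands is {(12, 6), (16, 20), (20, 18), (25, 33), (31, 4), (38, 9), (6, 22)}.
Projecting to G: {18, 20, 22, 33, 4, 6, 9}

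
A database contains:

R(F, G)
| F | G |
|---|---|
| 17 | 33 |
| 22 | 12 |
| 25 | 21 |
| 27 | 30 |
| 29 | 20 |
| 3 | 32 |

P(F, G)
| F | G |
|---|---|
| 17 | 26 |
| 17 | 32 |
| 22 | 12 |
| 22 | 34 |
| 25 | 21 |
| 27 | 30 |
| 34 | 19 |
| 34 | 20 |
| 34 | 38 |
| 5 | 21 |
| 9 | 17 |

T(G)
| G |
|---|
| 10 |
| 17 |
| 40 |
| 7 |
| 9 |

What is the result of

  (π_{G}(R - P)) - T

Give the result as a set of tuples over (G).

{20, 32, 33}

Set difference of the two operands is {(17, 33), (29, 20), (3, 32)}.
π_{G} gives {20, 32, 33}.
Set difference of the two operands is {20, 32, 33}.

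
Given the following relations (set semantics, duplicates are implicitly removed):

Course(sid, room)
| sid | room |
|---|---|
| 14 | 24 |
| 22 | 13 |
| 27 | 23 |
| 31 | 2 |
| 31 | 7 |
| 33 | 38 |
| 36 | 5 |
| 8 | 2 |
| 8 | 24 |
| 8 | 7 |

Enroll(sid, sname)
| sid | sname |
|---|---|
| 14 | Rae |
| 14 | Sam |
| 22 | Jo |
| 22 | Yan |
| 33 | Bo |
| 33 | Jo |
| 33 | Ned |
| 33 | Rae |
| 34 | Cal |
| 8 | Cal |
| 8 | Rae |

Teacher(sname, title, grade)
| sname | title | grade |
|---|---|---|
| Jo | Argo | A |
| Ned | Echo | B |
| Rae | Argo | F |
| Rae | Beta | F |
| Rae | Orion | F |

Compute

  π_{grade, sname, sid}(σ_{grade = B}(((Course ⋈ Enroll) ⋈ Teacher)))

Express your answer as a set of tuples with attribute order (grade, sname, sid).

Joining Course and Enroll on sid yields {(14, 24, Rae), (14, 24, Sam), (22, 13, Jo), (22, 13, Yan), (33, 38, Bo), (33, 38, Jo), (33, 38, Ned), (33, 38, Rae), (8, 2, Cal), (8, 2, Rae), (8, 24, Cal), (8, 24, Rae), (8, 7, Cal), (8, 7, Rae)}.
Joining (Course ⋈ Enroll) and Teacher on sname yields {(14, 24, Rae, Argo, F), (14, 24, Rae, Beta, F), (14, 24, Rae, Orion, F), (22, 13, Jo, Argo, A), (33, 38, Jo, Argo, A), (33, 38, Ned, Echo, B), (33, 38, Rae, Argo, F), (33, 38, Rae, Beta, F), (33, 38, Rae, Orion, F), (8, 2, Rae, Argo, F), (8, 2, Rae, Beta, F), (8, 2, Rae, Orion, F), (8, 24, Rae, Argo, F), (8, 24, Rae, Beta, F), (8, 24, Rae, Orion, F), (8, 7, Rae, Argo, F), (8, 7, Rae, Beta, F), (8, 7, Rae, Orion, F)}.
Filtering on grade = B leaves {(33, 38, Ned, Echo, B)}.
Projecting to grade, sname, sid: {(B, Ned, 33)}

{(B, Ned, 33)}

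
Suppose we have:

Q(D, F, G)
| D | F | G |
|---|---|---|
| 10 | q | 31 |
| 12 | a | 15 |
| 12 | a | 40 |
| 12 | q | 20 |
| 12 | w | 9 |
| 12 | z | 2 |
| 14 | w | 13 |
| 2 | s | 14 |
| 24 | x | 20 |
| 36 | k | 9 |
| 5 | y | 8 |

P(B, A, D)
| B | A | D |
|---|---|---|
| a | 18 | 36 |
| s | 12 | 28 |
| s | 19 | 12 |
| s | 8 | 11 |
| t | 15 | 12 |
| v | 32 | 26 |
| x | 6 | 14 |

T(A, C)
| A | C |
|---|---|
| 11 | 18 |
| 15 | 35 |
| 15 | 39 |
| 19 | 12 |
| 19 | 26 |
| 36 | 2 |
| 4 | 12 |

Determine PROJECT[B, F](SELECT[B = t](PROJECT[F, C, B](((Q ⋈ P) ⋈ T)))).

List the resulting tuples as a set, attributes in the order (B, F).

{(t, a), (t, q), (t, w), (t, z)}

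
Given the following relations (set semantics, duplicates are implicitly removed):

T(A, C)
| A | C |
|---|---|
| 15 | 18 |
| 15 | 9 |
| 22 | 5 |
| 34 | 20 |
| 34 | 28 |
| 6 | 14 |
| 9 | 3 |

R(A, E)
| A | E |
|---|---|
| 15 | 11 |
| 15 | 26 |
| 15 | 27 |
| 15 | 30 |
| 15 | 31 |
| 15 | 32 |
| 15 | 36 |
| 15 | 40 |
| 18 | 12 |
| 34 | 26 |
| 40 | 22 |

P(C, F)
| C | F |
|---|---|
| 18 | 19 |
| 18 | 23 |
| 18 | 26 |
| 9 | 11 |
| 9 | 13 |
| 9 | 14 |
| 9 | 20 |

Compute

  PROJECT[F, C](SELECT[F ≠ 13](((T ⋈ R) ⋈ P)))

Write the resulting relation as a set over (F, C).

{(11, 9), (14, 9), (19, 18), (20, 9), (23, 18), (26, 18)}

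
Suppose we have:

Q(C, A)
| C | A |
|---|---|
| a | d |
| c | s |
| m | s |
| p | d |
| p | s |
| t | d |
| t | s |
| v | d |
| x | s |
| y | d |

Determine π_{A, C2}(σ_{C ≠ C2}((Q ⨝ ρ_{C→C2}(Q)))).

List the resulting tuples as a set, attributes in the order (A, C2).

ρ[C→C2]: schema becomes (C2, A); tuples unchanged.
Joining Q and ρ_{C→C2}(Q) on A yields {(a, d, a), (a, d, p), (a, d, t), (a, d, v), (a, d, y), (c, s, c), (c, s, m), (c, s, p), (c, s, t), (c, s, x), (m, s, c), (m, s, m), (m, s, p), (m, s, t), (m, s, x), (p, d, a), (p, d, p), (p, d, t), (p, d, v), (p, d, y), (p, s, c), (p, s, m), (p, s, p), (p, s, t), (p, s, x), (t, d, a), (t, d, p), (t, d, t), (t, d, v), (t, d, y), (t, s, c), (t, s, m), (t, s, p), (t, s, t), (t, s, x), (v, d, a), (v, d, p), (v, d, t), (v, d, v), (v, d, y), (x, s, c), (x, s, m), (x, s, p), (x, s, t), (x, s, x), (y, d, a), (y, d, p), (y, d, t), (y, d, v), (y, d, y)}.
Apply σ_{C ≠ C2}; surviving tuples: {(a, d, p), (a, d, t), (a, d, v), (a, d, y), (c, s, m), (c, s, p), (c, s, t), (c, s, x), (m, s, c), (m, s, p), (m, s, t), (m, s, x), (p, d, a), (p, d, t), (p, d, v), (p, d, y), (p, s, c), (p, s, m), (p, s, t), (p, s, x), (t, d, a), (t, d, p), (t, d, v), (t, d, y), (t, s, c), (t, s, m), (t, s, p), (t, s, x), (v, d, a), (v, d, p), (v, d, t), (v, d, y), (x, s, c), (x, s, m), (x, s, p), (x, s, t), (y, d, a), (y, d, p), (y, d, t), (y, d, v)}
π_{A, C2} gives {(d, a), (d, p), (d, t), (d, v), (d, y), (s, c), (s, m), (s, p), (s, t), (s, x)} (30 duplicate(s) eliminated).

{(d, a), (d, p), (d, t), (d, v), (d, y), (s, c), (s, m), (s, p), (s, t), (s, x)}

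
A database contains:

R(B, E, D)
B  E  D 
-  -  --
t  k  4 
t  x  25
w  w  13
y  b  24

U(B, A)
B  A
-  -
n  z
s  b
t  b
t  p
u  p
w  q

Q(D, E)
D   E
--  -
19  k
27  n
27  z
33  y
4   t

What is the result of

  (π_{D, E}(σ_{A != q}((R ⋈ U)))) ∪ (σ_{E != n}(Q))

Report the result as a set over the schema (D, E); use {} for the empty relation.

{(19, k), (25, x), (27, z), (33, y), (4, k), (4, t)}

Natural join on B: {(t, k, 4, b), (t, k, 4, p), (t, x, 25, b), (t, x, 25, p), (w, w, 13, q)}
Filtering on A != q leaves {(t, k, 4, b), (t, k, 4, p), (t, x, 25, b), (t, x, 25, p)}.
Projecting to D, E (2 duplicate(s) eliminated): {(25, x), (4, k)}
Filtering on E != n leaves {(19, k), (27, z), (33, y), (4, t)}.
Union: {(25, x), (4, k)} with {(19, k), (27, z), (33, y), (4, t)} → {(19, k), (25, x), (27, z), (33, y), (4, k), (4, t)}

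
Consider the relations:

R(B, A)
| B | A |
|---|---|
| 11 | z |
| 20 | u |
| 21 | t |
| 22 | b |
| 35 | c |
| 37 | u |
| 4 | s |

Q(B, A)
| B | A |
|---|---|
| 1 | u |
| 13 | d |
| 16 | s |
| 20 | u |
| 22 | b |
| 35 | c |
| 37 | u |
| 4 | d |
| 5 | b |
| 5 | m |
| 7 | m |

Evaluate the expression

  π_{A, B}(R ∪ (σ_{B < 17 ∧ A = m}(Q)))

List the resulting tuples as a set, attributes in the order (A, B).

{(b, 22), (c, 35), (m, 5), (m, 7), (s, 4), (t, 21), (u, 20), (u, 37), (z, 11)}

σ[B < 17 ∧ A = m]: keep tuples satisfying B < 17 ∧ A = m → {(5, m), (7, m)}
Taking the union: {(11, z), (20, u), (21, t), (22, b), (35, c), (37, u), (4, s), (5, m), (7, m)}
Projecting to A, B: {(b, 22), (c, 35), (m, 5), (m, 7), (s, 4), (t, 21), (u, 20), (u, 37), (z, 11)}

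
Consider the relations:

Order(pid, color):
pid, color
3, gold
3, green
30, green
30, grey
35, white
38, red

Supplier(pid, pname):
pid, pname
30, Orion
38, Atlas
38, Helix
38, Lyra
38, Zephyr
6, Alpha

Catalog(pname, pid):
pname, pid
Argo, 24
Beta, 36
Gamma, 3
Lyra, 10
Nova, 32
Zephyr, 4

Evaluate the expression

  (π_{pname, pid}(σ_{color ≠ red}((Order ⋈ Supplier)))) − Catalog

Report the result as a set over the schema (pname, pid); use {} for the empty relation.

{(Orion, 30)}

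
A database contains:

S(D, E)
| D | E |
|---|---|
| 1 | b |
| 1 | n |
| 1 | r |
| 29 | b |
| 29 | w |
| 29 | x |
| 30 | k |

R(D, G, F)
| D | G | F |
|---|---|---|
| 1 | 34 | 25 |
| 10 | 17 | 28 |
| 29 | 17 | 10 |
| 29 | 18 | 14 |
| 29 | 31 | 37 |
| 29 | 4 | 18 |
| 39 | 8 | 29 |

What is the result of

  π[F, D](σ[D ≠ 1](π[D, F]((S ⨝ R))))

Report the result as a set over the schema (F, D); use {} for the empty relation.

S ⋈ R (natural join on D): {(1, b, 34, 25), (1, n, 34, 25), (1, r, 34, 25), (29, b, 17, 10), (29, b, 18, 14), (29, b, 31, 37), (29, b, 4, 18), (29, w, 17, 10), (29, w, 18, 14), (29, w, 31, 37), (29, w, 4, 18), (29, x, 17, 10), (29, x, 18, 14), (29, x, 31, 37), (29, x, 4, 18)}
π_{D, F} gives {(1, 25), (29, 10), (29, 14), (29, 18), (29, 37)} (10 duplicate(s) eliminated).
Selection D ≠ 1: {(29, 10), (29, 14), (29, 18), (29, 37)}
π_{F, D} gives {(10, 29), (14, 29), (18, 29), (37, 29)}.

{(10, 29), (14, 29), (18, 29), (37, 29)}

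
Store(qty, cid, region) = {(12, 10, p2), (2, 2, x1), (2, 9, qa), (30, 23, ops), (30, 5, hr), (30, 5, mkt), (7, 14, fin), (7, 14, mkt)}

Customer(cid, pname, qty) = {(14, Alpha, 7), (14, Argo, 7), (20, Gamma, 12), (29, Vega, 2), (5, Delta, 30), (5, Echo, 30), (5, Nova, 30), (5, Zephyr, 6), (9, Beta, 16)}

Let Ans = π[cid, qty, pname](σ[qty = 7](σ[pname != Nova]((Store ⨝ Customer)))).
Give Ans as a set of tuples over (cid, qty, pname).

Natural join on qty, cid: {(30, 5, hr, Delta), (30, 5, hr, Echo), (30, 5, hr, Nova), (30, 5, mkt, Delta), (30, 5, mkt, Echo), (30, 5, mkt, Nova), (7, 14, fin, Alpha), (7, 14, fin, Argo), (7, 14, mkt, Alpha), (7, 14, mkt, Argo)}
Apply σ_{pname != Nova}; surviving tuples: {(30, 5, hr, Delta), (30, 5, hr, Echo), (30, 5, mkt, Delta), (30, 5, mkt, Echo), (7, 14, fin, Alpha), (7, 14, fin, Argo), (7, 14, mkt, Alpha), (7, 14, mkt, Argo)}
Apply σ_{qty = 7}; surviving tuples: {(7, 14, fin, Alpha), (7, 14, fin, Argo), (7, 14, mkt, Alpha), (7, 14, mkt, Argo)}
Keep only column(s) cid, qty, pname (2 duplicate(s) eliminated): {(14, 7, Alpha), (14, 7, Argo)}

{(14, 7, Alpha), (14, 7, Argo)}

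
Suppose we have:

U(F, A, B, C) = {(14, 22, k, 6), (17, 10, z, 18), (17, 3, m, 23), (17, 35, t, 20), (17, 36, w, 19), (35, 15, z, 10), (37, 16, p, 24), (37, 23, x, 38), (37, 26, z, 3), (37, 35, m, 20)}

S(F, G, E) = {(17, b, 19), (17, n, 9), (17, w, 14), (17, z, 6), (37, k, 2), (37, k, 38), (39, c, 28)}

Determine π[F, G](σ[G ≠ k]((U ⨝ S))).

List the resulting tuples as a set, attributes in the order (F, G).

{(17, b), (17, n), (17, w), (17, z)}

Natural join on F: {(17, 10, z, 18, b, 19), (17, 10, z, 18, n, 9), (17, 10, z, 18, w, 14), (17, 10, z, 18, z, 6), (17, 3, m, 23, b, 19), (17, 3, m, 23, n, 9), (17, 3, m, 23, w, 14), (17, 3, m, 23, z, 6), (17, 35, t, 20, b, 19), (17, 35, t, 20, n, 9), (17, 35, t, 20, w, 14), (17, 35, t, 20, z, 6), (17, 36, w, 19, b, 19), (17, 36, w, 19, n, 9), (17, 36, w, 19, w, 14), (17, 36, w, 19, z, 6), (37, 16, p, 24, k, 2), (37, 16, p, 24, k, 38), (37, 23, x, 38, k, 2), (37, 23, x, 38, k, 38), (37, 26, z, 3, k, 2), (37, 26, z, 3, k, 38), (37, 35, m, 20, k, 2), (37, 35, m, 20, k, 38)}
Selection G ≠ k: {(17, 10, z, 18, b, 19), (17, 10, z, 18, n, 9), (17, 10, z, 18, w, 14), (17, 10, z, 18, z, 6), (17, 3, m, 23, b, 19), (17, 3, m, 23, n, 9), (17, 3, m, 23, w, 14), (17, 3, m, 23, z, 6), (17, 35, t, 20, b, 19), (17, 35, t, 20, n, 9), (17, 35, t, 20, w, 14), (17, 35, t, 20, z, 6), (17, 36, w, 19, b, 19), (17, 36, w, 19, n, 9), (17, 36, w, 19, w, 14), (17, 36, w, 19, z, 6)}
π_{F, G} gives {(17, b), (17, n), (17, w), (17, z)} (12 duplicate(s) eliminated).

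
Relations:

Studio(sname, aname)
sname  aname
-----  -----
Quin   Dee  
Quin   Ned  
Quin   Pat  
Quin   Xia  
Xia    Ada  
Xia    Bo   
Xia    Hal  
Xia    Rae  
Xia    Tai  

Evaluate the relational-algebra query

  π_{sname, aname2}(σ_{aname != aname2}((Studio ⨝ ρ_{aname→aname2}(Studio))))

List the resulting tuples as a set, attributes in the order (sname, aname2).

{(Quin, Dee), (Quin, Ned), (Quin, Pat), (Quin, Xia), (Xia, Ada), (Xia, Bo), (Xia, Hal), (Xia, Rae), (Xia, Tai)}

ρ[aname→aname2]: schema becomes (sname, aname2); tuples unchanged.
Natural join on sname: {(Quin, Dee, Dee), (Quin, Dee, Ned), (Quin, Dee, Pat), (Quin, Dee, Xia), (Quin, Ned, Dee), (Quin, Ned, Ned), (Quin, Ned, Pat), (Quin, Ned, Xia), (Quin, Pat, Dee), (Quin, Pat, Ned), (Quin, Pat, Pat), (Quin, Pat, Xia), (Quin, Xia, Dee), (Quin, Xia, Ned), (Quin, Xia, Pat), (Quin, Xia, Xia), (Xia, Ada, Ada), (Xia, Ada, Bo), (Xia, Ada, Hal), (Xia, Ada, Rae), (Xia, Ada, Tai), (Xia, Bo, Ada), (Xia, Bo, Bo), (Xia, Bo, Hal), (Xia, Bo, Rae), (Xia, Bo, Tai), (Xia, Hal, Ada), (Xia, Hal, Bo), (Xia, Hal, Hal), (Xia, Hal, Rae), (Xia, Hal, Tai), (Xia, Rae, Ada), (Xia, Rae, Bo), (Xia, Rae, Hal), (Xia, Rae, Rae), (Xia, Rae, Tai), (Xia, Tai, Ada), (Xia, Tai, Bo), (Xia, Tai, Hal), (Xia, Tai, Rae), (Xia, Tai, Tai)}
σ[aname != aname2]: keep tuples satisfying aname != aname2 → {(Quin, Dee, Ned), (Quin, Dee, Pat), (Quin, Dee, Xia), (Quin, Ned, Dee), (Quin, Ned, Pat), (Quin, Ned, Xia), (Quin, Pat, Dee), (Quin, Pat, Ned), (Quin, Pat, Xia), (Quin, Xia, Dee), (Quin, Xia, Ned), (Quin, Xia, Pat), (Xia, Ada, Bo), (Xia, Ada, Hal), (Xia, Ada, Rae), (Xia, Ada, Tai), (Xia, Bo, Ada), (Xia, Bo, Hal), (Xia, Bo, Rae), (Xia, Bo, Tai), (Xia, Hal, Ada), (Xia, Hal, Bo), (Xia, Hal, Rae), (Xia, Hal, Tai), (Xia, Rae, Ada), (Xia, Rae, Bo), (Xia, Rae, Hal), (Xia, Rae, Tai), (Xia, Tai, Ada), (Xia, Tai, Bo), (Xia, Tai, Hal), (Xia, Tai, Rae)}
Projecting to sname, aname2 (23 duplicate(s) eliminated): {(Quin, Dee), (Quin, Ned), (Quin, Pat), (Quin, Xia), (Xia, Ada), (Xia, Bo), (Xia, Hal), (Xia, Rae), (Xia, Tai)}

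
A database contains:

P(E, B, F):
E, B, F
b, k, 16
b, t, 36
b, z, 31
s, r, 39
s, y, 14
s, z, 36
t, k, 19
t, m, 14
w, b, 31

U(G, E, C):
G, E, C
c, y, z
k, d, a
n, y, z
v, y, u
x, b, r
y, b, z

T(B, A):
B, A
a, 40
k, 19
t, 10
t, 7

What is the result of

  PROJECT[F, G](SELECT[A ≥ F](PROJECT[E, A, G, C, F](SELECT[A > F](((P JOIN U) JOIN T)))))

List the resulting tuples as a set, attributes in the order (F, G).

{(16, x), (16, y)}

Natural join on E: {(b, k, 16, x, r), (b, k, 16, y, z), (b, t, 36, x, r), (b, t, 36, y, z), (b, z, 31, x, r), (b, z, 31, y, z)}
Natural join on B: {(b, k, 16, x, r, 19), (b, k, 16, y, z, 19), (b, t, 36, x, r, 10), (b, t, 36, x, r, 7), (b, t, 36, y, z, 10), (b, t, 36, y, z, 7)}
σ[A > F]: keep tuples satisfying A > F → {(b, k, 16, x, r, 19), (b, k, 16, y, z, 19)}
Projecting to E, A, G, C, F: {(b, 19, x, r, 16), (b, 19, y, z, 16)}
σ[A ≥ F]: keep tuples satisfying A ≥ F → {(b, 19, x, r, 16), (b, 19, y, z, 16)}
Projecting to F, G: {(16, x), (16, y)}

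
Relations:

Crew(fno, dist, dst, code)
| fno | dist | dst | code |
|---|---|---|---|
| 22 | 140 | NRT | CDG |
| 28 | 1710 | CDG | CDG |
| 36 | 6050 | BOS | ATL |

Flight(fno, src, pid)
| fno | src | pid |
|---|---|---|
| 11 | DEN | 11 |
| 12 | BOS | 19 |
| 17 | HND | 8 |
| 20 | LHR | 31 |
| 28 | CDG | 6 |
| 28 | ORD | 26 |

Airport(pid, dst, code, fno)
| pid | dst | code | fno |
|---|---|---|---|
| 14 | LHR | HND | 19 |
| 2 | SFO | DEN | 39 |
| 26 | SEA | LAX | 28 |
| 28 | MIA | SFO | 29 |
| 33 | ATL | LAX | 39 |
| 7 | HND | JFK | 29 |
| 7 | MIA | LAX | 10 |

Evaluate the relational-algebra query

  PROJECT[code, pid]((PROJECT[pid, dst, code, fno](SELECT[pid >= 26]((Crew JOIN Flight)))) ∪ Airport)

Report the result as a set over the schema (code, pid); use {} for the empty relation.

{(CDG, 26), (DEN, 2), (HND, 14), (JFK, 7), (LAX, 26), (LAX, 33), (LAX, 7), (SFO, 28)}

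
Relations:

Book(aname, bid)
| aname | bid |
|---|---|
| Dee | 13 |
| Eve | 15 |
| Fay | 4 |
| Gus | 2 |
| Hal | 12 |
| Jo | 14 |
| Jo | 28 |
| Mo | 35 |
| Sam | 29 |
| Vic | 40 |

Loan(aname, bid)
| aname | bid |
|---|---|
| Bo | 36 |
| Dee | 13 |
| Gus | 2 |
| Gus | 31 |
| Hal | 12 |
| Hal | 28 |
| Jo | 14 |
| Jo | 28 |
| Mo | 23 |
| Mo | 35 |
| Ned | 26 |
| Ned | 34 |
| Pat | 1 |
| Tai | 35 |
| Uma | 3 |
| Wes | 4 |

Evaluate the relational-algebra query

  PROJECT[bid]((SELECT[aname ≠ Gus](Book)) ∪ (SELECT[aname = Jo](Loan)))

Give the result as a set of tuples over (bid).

Filtering on aname ≠ Gus leaves {(Dee, 13), (Eve, 15), (Fay, 4), (Hal, 12), (Jo, 14), (Jo, 28), (Mo, 35), (Sam, 29), (Vic, 40)}.
Filtering on aname = Jo leaves {(Jo, 14), (Jo, 28)}.
Taking the union: {(Dee, 13), (Eve, 15), (Fay, 4), (Hal, 12), (Jo, 14), (Jo, 28), (Mo, 35), (Sam, 29), (Vic, 40)}
π_{bid} gives {12, 13, 14, 15, 28, 29, 35, 4, 40}.

{12, 13, 14, 15, 28, 29, 35, 4, 40}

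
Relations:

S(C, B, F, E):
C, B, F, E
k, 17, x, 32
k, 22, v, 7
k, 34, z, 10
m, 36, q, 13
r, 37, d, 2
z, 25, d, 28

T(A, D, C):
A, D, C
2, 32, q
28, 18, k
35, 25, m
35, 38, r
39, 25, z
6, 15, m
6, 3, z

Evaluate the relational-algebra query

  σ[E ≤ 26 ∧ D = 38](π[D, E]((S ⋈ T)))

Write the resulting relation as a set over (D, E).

{(38, 2)}

Joining S and T on C yields {(k, 17, x, 32, 28, 18), (k, 22, v, 7, 28, 18), (k, 34, z, 10, 28, 18), (m, 36, q, 13, 35, 25), (m, 36, q, 13, 6, 15), (r, 37, d, 2, 35, 38), (z, 25, d, 28, 39, 25), (z, 25, d, 28, 6, 3)}.
Projecting to D, E: {(15, 13), (18, 10), (18, 32), (18, 7), (25, 13), (25, 28), (3, 28), (38, 2)}
Apply σ_{E ≤ 26 ∧ D = 38}; surviving tuples: {(38, 2)}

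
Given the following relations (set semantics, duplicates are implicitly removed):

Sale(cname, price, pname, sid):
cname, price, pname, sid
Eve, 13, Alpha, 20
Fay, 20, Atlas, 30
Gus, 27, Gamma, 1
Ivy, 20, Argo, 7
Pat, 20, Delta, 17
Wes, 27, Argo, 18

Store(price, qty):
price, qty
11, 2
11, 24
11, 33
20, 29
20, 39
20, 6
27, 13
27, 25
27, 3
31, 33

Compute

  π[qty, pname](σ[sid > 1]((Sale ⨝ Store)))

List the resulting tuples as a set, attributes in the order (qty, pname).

Joining Sale and Store on price yields {(Fay, 20, Atlas, 30, 29), (Fay, 20, Atlas, 30, 39), (Fay, 20, Atlas, 30, 6), (Gus, 27, Gamma, 1, 13), (Gus, 27, Gamma, 1, 25), (Gus, 27, Gamma, 1, 3), (Ivy, 20, Argo, 7, 29), (Ivy, 20, Argo, 7, 39), (Ivy, 20, Argo, 7, 6), (Pat, 20, Delta, 17, 29), (Pat, 20, Delta, 17, 39), (Pat, 20, Delta, 17, 6), (Wes, 27, Argo, 18, 13), (Wes, 27, Argo, 18, 25), (Wes, 27, Argo, 18, 3)}.
Selection sid > 1: {(Fay, 20, Atlas, 30, 29), (Fay, 20, Atlas, 30, 39), (Fay, 20, Atlas, 30, 6), (Ivy, 20, Argo, 7, 29), (Ivy, 20, Argo, 7, 39), (Ivy, 20, Argo, 7, 6), (Pat, 20, Delta, 17, 29), (Pat, 20, Delta, 17, 39), (Pat, 20, Delta, 17, 6), (Wes, 27, Argo, 18, 13), (Wes, 27, Argo, 18, 25), (Wes, 27, Argo, 18, 3)}
π[qty, pname]: project onto (qty, pname) → {(13, Argo), (25, Argo), (29, Argo), (29, Atlas), (29, Delta), (3, Argo), (39, Argo), (39, Atlas), (39, Delta), (6, Argo), (6, Atlas), (6, Delta)}

{(13, Argo), (25, Argo), (29, Argo), (29, Atlas), (29, Delta), (3, Argo), (39, Argo), (39, Atlas), (39, Delta), (6, Argo), (6, Atlas), (6, Delta)}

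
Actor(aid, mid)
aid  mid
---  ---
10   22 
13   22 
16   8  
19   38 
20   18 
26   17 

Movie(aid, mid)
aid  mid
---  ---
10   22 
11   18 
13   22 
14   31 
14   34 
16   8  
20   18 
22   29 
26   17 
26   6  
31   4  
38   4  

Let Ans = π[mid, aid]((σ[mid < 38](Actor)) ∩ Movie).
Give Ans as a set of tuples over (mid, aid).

{(17, 26), (18, 20), (22, 10), (22, 13), (8, 16)}

Selection mid < 38: {(10, 22), (13, 22), (16, 8), (20, 18), (26, 17)}
Taking the intersection: {(10, 22), (13, 22), (16, 8), (20, 18), (26, 17)}
Projecting to mid, aid: {(17, 26), (18, 20), (22, 10), (22, 13), (8, 16)}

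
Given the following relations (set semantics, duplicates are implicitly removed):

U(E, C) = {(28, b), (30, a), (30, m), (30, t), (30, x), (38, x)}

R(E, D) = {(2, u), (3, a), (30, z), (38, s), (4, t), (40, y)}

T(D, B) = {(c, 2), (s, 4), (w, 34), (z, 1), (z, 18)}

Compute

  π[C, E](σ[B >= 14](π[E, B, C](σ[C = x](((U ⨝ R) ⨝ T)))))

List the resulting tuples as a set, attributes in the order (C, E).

Joining U and R on E yields {(30, a, z), (30, m, z), (30, t, z), (30, x, z), (38, x, s)}.
Joining (U ⨝ R) and T on D yields {(30, a, z, 1), (30, a, z, 18), (30, m, z, 1), (30, m, z, 18), (30, t, z, 1), (30, t, z, 18), (30, x, z, 1), (30, x, z, 18), (38, x, s, 4)}.
Filtering on C = x leaves {(30, x, z, 1), (30, x, z, 18), (38, x, s, 4)}.
Keep only column(s) E, B, C: {(30, 1, x), (30, 18, x), (38, 4, x)}
Filtering on B >= 14 leaves {(30, 18, x)}.
Keep only column(s) C, E: {(x, 30)}

{(x, 30)}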